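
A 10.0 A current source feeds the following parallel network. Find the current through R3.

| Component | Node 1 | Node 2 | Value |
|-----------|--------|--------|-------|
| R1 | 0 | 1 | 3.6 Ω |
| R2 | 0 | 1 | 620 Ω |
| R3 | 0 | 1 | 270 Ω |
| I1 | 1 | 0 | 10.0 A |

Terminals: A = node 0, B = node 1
All resistors sit directly between nodes 0 and 1, so they are in parallel and share one voltage V; the full source current 10 A splits among them.
1/R_par = 1/3.6 + 1/620 + 1/270 = 0.2831 S  =>  R_par = 3.532 Ω
V = I × R_par = 10 × 3.532 = 35.32 V
I_R3 = V/R3 = 35.32/270 = 0.1308 A

Final answer: 0.1308 A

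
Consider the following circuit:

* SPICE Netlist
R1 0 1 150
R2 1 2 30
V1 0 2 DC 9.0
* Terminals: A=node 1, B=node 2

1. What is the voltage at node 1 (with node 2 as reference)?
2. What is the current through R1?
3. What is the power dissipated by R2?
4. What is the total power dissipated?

Nodal analysis, taking node 2 as the 0 V reference.
Source V1 fixes V_0 = 9 V.
KCL at each unknown node (sum of currents leaving = 0; resistances in Ω):
  Node 1: (V_1 - 9)/150 + (V_1 - 0)/30 = 0
Collecting terms: 0.04 × V_1 = 0.06  =>  V_1 = 1.5 V
Part 1:
  Read off the nodal solution: V_1 = 1.5 V
Part 2:
  I_R1 = (V_0 - V_1)/R1 = (9 - 1.5)/150 = 0.05 A
  Magnitude: I_R1 = 0.05 A
Part 3:
  I_R2 = (V_1 - V_2)/R2 = (1.5 - 0)/30 = 0.05 A
  P_R2 = I_R2² × R2 = (0.05)² × 30 = 0.075 W
Part 4:
  Power in each resistor, P = (ΔV)²/R:
    P_R1 = (9 - 1.5)²/150 = 0.375 W
    P_R2 = (1.5 - 0)²/30 = 0.075 W
  P_total = P_R1 + P_R2 = 0.45 W

Final answers:
1. V_1 = 1.5 V
2. I_R1 = 0.05 A
3. P_R2 = 0.075 W
4. P_total = 0.45 W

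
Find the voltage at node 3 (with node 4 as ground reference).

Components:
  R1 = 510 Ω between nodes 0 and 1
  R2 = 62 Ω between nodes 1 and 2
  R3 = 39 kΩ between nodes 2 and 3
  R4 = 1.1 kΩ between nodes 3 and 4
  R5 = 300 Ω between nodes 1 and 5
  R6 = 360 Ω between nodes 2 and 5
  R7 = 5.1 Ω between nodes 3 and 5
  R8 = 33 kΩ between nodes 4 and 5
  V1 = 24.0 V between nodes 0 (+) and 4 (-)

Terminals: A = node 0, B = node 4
Nodal analysis, taking node 4 as the 0 V reference.
Source V1 fixes V_0 = 24 V.
KCL at each unknown node (sum of currents leaving = 0; resistances in Ω):
  Node 1: (V_1 - 24)/510 + (V_1 - V_2)/62 + (V_1 - V_5)/300 = 0
  Node 2: (V_2 - V_1)/62 + (V_2 - V_3)/39000 + (V_2 - V_5)/360 = 0
  Node 3: (V_3 - V_2)/39000 + (V_3 - 0)/1100 + (V_3 - V_5)/5.1 = 0
  Node 5: (V_5 - V_1)/300 + (V_5 - V_2)/360 + (V_5 - V_3)/5.1 + (V_5 - 0)/33000 = 0
Collecting terms (coefficients in siemens):
  0.02142·V_1 - 0.01613·V_2 - 0.003333·V_5 = 0.04706
  0.01893·V_2 - 0.01613·V_1 - 0.00002564·V_3 - 0.002778·V_5 = 0
  0.197·V_3 - 0.00002564·V_2 - 0.1961·V_5 = 0
  0.2022·V_5 - 0.003333·V_1 - 0.002778·V_2 - 0.1961·V_3 = 0
Solving these 4 simultaneous equations (Gaussian elimination) gives:
  V_1 = 17.02 V, V_2 = 16.67 V, V_3 = 14.56 V, V_5 = 14.63 V
The requested potential is V_3 = 14.56 V.

Final answer: V_3 = 14.56 V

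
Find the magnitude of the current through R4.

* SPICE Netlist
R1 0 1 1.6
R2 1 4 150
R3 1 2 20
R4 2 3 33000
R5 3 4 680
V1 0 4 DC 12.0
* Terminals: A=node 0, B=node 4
Nodal analysis, taking node 4 as the 0 V reference.
Source V1 fixes V_0 = 12 V.
KCL at each unknown node (sum of currents leaving = 0; resistances in Ω):
  Node 1: (V_1 - 12)/1.6 + (V_1 - 0)/150 + (V_1 - V_2)/20 = 0
  Node 2: (V_2 - V_1)/20 + (V_2 - V_3)/33000 = 0
  Node 3: (V_3 - V_2)/33000 + (V_3 - 0)/680 = 0
Collecting terms (coefficients in siemens):
  0.6817·V_1 - 0.05·V_2 = 7.5
  0.05003·V_2 - 0.05·V_1 - 0.0000303·V_3 = 0
  0.001501·V_3 - 0.0000303·V_2 = 0
Solving these 3 simultaneous equations (Gaussian elimination) gives:
  V_1 = 11.87 V, V_2 = 11.87 V, V_3 = 0.2396 V
I_R4 = (V_2 - V_3)/R4 = (11.87 - 0.2396)/33000 = 0.0003523 A
|I_R4| = 0.0003523 A

Final answer: |I_R4| = 0.0003523 A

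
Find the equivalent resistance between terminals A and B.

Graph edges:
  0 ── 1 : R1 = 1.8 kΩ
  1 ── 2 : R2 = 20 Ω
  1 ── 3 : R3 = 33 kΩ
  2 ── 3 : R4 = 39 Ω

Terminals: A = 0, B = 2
Reduce the network between node 0 (A) and node 2 (B) by series/parallel combination:
  Rs1 = R3 + R4 (series, joined only at node 3) = 33000 + 39 = 33040 Ω
  Rp1 = R2 ‖ Rs1 (parallel, both between nodes 1 and 2) = 1/(1/20 + 1/33040) = 19.99 Ω
  Rs2 = R1 + Rp1 (series, joined only at node 1) = 1800 + 19.99 = 1820 Ω
R_eq = 1.82 kΩ

Final answer: 1.82 kΩ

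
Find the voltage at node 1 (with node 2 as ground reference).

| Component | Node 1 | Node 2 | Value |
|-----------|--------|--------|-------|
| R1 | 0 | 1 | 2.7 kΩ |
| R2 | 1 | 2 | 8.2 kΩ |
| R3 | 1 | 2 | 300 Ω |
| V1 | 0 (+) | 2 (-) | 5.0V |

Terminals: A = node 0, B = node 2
Nodal analysis, taking node 2 as the 0 V reference.
Source V1 fixes V_0 = 5 V.
KCL at each unknown node (sum of currents leaving = 0; resistances in Ω):
  Node 1: (V_1 - 5)/2700 + (V_1 - 0)/8200 + (V_1 - 0)/300 = 0
Collecting terms: 0.003826 × V_1 = 0.001852  =>  V_1 = 0.4841 V
The requested potential is V_1 = 0.4841 V.

Final answer: V_1 = 0.4841 V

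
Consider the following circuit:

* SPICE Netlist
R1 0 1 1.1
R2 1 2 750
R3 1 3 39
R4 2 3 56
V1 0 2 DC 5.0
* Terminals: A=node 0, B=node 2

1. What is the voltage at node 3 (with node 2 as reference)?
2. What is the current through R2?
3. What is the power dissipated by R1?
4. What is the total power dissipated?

Nodal analysis, taking node 2 as the 0 V reference.
Source V1 fixes V_0 = 5 V.
KCL at each unknown node (sum of currents leaving = 0; resistances in Ω):
  Node 1: (V_1 - 5)/1.1 + (V_1 - 0)/750 + (V_1 - V_3)/39 = 0
  Node 3: (V_3 - V_1)/39 + (V_3 - 0)/56 = 0
Collecting terms (coefficients in siemens):
  0.9361·V_1 - 0.02564·V_3 = 4.545
  0.0435·V_3 - 0.02564·V_1 = 0
Determinant D = (0.9361)(0.0435) - (-0.02564)(-0.02564) = 0.04006
V_1 = [(4.545)(0.0435) - (-0.02564)(0)]/D = 4.936 V
V_3 = [(0.9361)(0) - (4.545)(-0.02564)]/D = 2.909 V
Part 1:
  Read off the nodal solution: V_3 = 2.909 V
Part 2:
  I_R2 = (V_1 - V_2)/R2 = (4.936 - 0)/750 = 0.006581 A
  Magnitude: I_R2 = 0.006581 A
Part 3:
  I_R1 = (V_0 - V_1)/R1 = (5 - 4.936)/1.1 = 0.05853 A
  P_R1 = I_R1² × R1 = (0.05853)² × 1.1 = 0.003769 W
Part 4:
  Power in each resistor, P = (ΔV)²/R:
    P_R1 = (5 - 4.936)²/1.1 = 0.003769 W
    P_R2 = (4.936 - 0)²/750 = 0.03248 W
    P_R3 = (4.936 - 2.909)²/39 = 0.1053 W
    P_R4 = (0 - 2.909)²/56 = 0.1512 W
  P_total = P_R1 + P_R2 + P_R3 + P_R4 = 0.2927 W

Final answers:
1. V_3 = 2.909 V
2. I_R2 = 0.006581 A
3. P_R1 = 0.003769 W
4. P_total = 0.2927 W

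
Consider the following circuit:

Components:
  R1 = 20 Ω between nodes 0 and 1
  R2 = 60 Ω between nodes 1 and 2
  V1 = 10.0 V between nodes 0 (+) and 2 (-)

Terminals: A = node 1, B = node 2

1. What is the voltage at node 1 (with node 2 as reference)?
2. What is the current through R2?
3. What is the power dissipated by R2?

Nodal analysis, taking node 2 as the 0 V reference.
Source V1 fixes V_0 = 10 V.
KCL at each unknown node (sum of currents leaving = 0; resistances in Ω):
  Node 1: (V_1 - 10)/20 + (V_1 - 0)/60 = 0
Collecting terms: 0.06667 × V_1 = 0.5  =>  V_1 = 7.5 V
Part 1:
  Read off the nodal solution: V_1 = 7.5 V
Part 2:
  I_R2 = (V_1 - V_2)/R2 = (7.5 - 0)/60 = 0.125 A
  Magnitude: I_R2 = 0.125 A
Part 3:
  I_R2 = (V_1 - V_2)/R2 = (7.5 - 0)/60 = 0.125 A
  P_R2 = I_R2² × R2 = (0.125)² × 60 = 0.9375 W

Final answers:
1. V_1 = 7.5 V
2. I_R2 = 0.125 A
3. P_R2 = 0.9375 W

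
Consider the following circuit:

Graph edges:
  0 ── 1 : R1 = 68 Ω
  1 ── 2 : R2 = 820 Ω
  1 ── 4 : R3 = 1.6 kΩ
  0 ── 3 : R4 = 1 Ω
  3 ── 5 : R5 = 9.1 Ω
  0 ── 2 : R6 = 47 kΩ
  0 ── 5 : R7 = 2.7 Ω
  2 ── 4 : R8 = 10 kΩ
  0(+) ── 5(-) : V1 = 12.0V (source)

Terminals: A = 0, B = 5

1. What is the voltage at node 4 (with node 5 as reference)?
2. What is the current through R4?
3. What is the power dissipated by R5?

Nodal analysis, taking node 5 as the 0 V reference.
Source V1 fixes V_0 = 12 V.
KCL at each unknown node (sum of currents leaving = 0; resistances in Ω):
  Node 1: (V_1 - 12)/68 + (V_1 - V_2)/820 + (V_1 - V_4)/1600 = 0
  Node 2: (V_2 - V_1)/820 + (V_2 - 12)/47000 + (V_2 - V_4)/10000 = 0
  Node 3: (V_3 - 12)/1 + (V_3 - 0)/9.1 = 0
  Node 4: (V_4 - V_1)/1600 + (V_4 - V_2)/10000 = 0
Collecting terms (coefficients in siemens):
  0.01655·V_1 - 0.00122·V_2 - 0.000625·V_4 = 0.1765
  0.001341·V_2 - 0.00122·V_1 - 0.0001·V_4 = 0.0002553
  1.11·V_3 = 12
  0.000725·V_4 - 0.000625·V_1 - 0.0001·V_2 = 0
Solving these 4 simultaneous equations (Gaussian elimination) gives:
  V_1 = 12 V, V_2 = 12 V, V_3 = 10.81 V, V_4 = 12 V
Part 1:
  Read off the nodal solution: V_4 = 12 V
Part 2:
  I_R4 = (V_0 - V_3)/R4 = (12 - 10.81)/1 = 1.188 A
  Magnitude: I_R4 = 1.188 A
Part 3:
  I_R5 = (V_3 - V_5)/R5 = (10.81 - 0)/9.1 = 1.188 A
  P_R5 = I_R5² × R5 = (1.188)² × 9.1 = 12.85 W

Final answers:
1. V_4 = 12 V
2. I_R4 = 1.188 A
3. P_R5 = 12.85 W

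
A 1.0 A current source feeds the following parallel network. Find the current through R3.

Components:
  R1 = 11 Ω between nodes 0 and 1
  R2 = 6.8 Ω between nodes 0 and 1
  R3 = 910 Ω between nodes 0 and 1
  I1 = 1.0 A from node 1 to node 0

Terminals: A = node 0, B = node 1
All resistors sit directly between nodes 0 and 1, so they are in parallel and share one voltage V; the full source current 1 A splits among them.
1/R_par = 1/11 + 1/6.8 + 1/910 = 0.2391 S  =>  R_par = 4.183 Ω
V = I × R_par = 1 × 4.183 = 4.183 V
I_R3 = V/R3 = 4.183/910 = 0.004597 A

Final answer: 0.004597 A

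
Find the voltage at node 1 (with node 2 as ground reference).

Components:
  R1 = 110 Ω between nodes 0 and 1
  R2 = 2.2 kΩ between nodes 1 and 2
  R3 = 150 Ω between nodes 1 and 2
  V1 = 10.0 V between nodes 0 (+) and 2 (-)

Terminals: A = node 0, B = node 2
Nodal analysis, taking node 2 as the 0 V reference.
Source V1 fixes V_0 = 10 V.
KCL at each unknown node (sum of currents leaving = 0; resistances in Ω):
  Node 1: (V_1 - 10)/110 + (V_1 - 0)/2200 + (V_1 - 0)/150 = 0
Collecting terms: 0.01621 × V_1 = 0.09091  =>  V_1 = 5.607 V
The requested potential is V_1 = 5.607 V.

Final answer: V_1 = 5.607 V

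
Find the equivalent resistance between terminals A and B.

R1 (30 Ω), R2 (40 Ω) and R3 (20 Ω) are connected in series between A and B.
Reduce the network between node 0 (A) and node 3 (B) by series/parallel combination:
  Rs1 = R1 + R2 (series, joined only at node 1) = 30 + 40 = 70 Ω
  Rs2 = R3 + Rs1 (series, joined only at node 2) = 20 + 70 = 90 Ω
R_eq = 90 Ω

Final answer: 90 Ω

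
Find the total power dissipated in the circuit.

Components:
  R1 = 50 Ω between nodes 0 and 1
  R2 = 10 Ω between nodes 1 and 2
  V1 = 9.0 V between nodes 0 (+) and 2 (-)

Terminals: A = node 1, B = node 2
Nodal analysis, taking node 2 as the 0 V reference.
Source V1 fixes V_0 = 9 V.
KCL at each unknown node (sum of currents leaving = 0; resistances in Ω):
  Node 1: (V_1 - 9)/50 + (V_1 - 0)/10 = 0
Collecting terms: 0.12 × V_1 = 0.18  =>  V_1 = 1.5 V
Power in each resistor, P = (ΔV)²/R:
  P_R1 = (9 - 1.5)²/50 = 1.125 W
  P_R2 = (1.5 - 0)²/10 = 0.225 W
P_total = P_R1 + P_R2 = 1.35 W

Final answer: 1.35 W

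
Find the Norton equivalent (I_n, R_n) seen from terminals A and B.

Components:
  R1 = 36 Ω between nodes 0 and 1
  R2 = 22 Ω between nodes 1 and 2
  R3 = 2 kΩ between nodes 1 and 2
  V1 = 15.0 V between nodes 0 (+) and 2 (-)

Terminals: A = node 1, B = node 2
Find the Thévenin equivalent first; then I_n = V_th/R_th and R_n = R_th.
Step 1 — V_th is the open-circuit voltage V_A - V_B (nothing connected across the terminals).
Nodal analysis, taking node 2 as the 0 V reference.
Source V1 fixes V_0 = 15 V.
KCL at each unknown node (sum of currents leaving = 0; resistances in Ω):
  Node 1: (V_1 - 15)/36 + (V_1 - 0)/22 + (V_1 - 0)/2000 = 0
Collecting terms: 0.07373 × V_1 = 0.4167  =>  V_1 = 5.651 V
V_th = V_1 - V_2 = 5.651 - 0 = 5.651 V
Step 2 — R_th: zero the source — replace V1 by a short circuit (node 2 merges into node 0) — and find the resistance seen between A (node 1) and B (node 0).
Reduce the network between node 1 (A) and node 0 (B) by series/parallel combination:
  Rp1 = R1 ‖ R2 ‖ R3 (parallel, all between nodes 0 and 1) = 1/(1/36 + 1/22 + 1/2000) = 13.56 Ω
R_th = 13.56 Ω
I_n = V_th/R_th = 5.651/13.56 = 0.4167 A, and R_n = R_th = 13.56 Ω

Final answer: I_n = 0.4167 A, R_n = 13.56 Ω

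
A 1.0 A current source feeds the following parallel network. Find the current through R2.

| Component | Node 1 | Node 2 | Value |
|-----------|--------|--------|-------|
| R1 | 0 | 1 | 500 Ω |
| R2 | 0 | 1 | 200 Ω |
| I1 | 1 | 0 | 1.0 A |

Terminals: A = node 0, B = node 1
All resistors sit directly between nodes 0 and 1, so they are in parallel and share one voltage V; the full source current 1 A splits among them.
1/R_par = 1/500 + 1/200 = 0.007 S  =>  R_par = 142.9 Ω
V = I × R_par = 1 × 142.9 = 142.9 V
I_R2 = V/R2 = 142.9/200 = 0.7143 A

Final answer: 0.7143 A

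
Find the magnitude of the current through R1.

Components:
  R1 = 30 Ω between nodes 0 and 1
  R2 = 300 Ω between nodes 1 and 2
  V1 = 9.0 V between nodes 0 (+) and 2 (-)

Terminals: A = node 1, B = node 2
Nodal analysis, taking node 2 as the 0 V reference.
Source V1 fixes V_0 = 9 V.
KCL at each unknown node (sum of currents leaving = 0; resistances in Ω):
  Node 1: (V_1 - 9)/30 + (V_1 - 0)/300 = 0
Collecting terms: 0.03667 × V_1 = 0.3  =>  V_1 = 8.182 V
I_R1 = (V_0 - V_1)/R1 = (9 - 8.182)/30 = 0.02727 A
|I_R1| = 0.02727 A

Final answer: |I_R1| = 0.02727 A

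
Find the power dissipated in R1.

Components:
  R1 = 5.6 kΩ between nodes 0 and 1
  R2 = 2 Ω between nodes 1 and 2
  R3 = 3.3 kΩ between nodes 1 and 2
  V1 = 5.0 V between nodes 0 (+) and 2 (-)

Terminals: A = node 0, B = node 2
Nodal analysis, taking node 2 as the 0 V reference.
Source V1 fixes V_0 = 5 V.
KCL at each unknown node (sum of currents leaving = 0; resistances in Ω):
  Node 1: (V_1 - 5)/5600 + (V_1 - 0)/2 + (V_1 - 0)/3300 = 0
Collecting terms: 0.5005 × V_1 = 0.0008929  =>  V_1 = 0.001784 V
I_R1 = (V_0 - V_1)/R1 = (5 - 0.001784)/5600 = 0.0008925 A
P_R1 = I_R1² × R1 = (0.0008925)² × 5600 = 0.004461 W

Final answer: 0.004461 W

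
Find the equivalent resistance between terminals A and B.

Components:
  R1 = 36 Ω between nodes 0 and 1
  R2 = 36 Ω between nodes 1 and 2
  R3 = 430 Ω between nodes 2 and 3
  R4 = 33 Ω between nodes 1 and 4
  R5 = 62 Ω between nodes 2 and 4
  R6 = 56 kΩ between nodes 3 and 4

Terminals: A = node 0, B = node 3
The network is not a plain series/parallel combination. Inject a 1 A test current into terminal A (node 0) and return it from terminal B (node 3); then R_eq = V_A / (1 A).
Nodal analysis, taking node 3 as the 0 V reference.
Current source I_test pushes 1 A into node 0 and draws it out of node 3.
KCL at each unknown node (sum of currents leaving = 0; resistances in Ω):
  Node 0: (V_0 - V_1)/36 - 1 = 0
  Node 1: (V_1 - V_0)/36 + (V_1 - V_2)/36 + (V_1 - V_4)/33 = 0
  Node 2: (V_2 - V_1)/36 + (V_2 - 0)/430 + (V_2 - V_4)/62 = 0
  Node 4: (V_4 - V_1)/33 + (V_4 - V_2)/62 + (V_4 - 0)/56000 = 0
Collecting terms (coefficients in siemens):
  0.02778·V_0 - 0.02778·V_1 = 1
  0.08586·V_1 - 0.02778·V_0 - 0.02778·V_2 - 0.0303·V_4 = 0
  0.04623·V_2 - 0.02778·V_1 - 0.01613·V_4 = 0
  0.04645·V_4 - 0.0303·V_1 - 0.01613·V_2 = 0
Solving these 4 simultaneous equations (Gaussian elimination) gives:
  V_0 = 488.6 V, V_1 = 452.6 V, V_2 = 426.6 V, V_4 = 443.4 V
R_eq = V_0 / 1 A = 488.6 Ω

Final answer: 488.6 Ω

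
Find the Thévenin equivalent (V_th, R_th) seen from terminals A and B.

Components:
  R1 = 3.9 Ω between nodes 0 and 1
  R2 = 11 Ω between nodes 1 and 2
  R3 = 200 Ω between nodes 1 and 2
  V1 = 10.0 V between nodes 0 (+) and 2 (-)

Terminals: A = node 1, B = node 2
Step 1 — V_th is the open-circuit voltage V_A - V_B (nothing connected across the terminals).
Nodal analysis, taking node 2 as the 0 V reference.
Source V1 fixes V_0 = 10 V.
KCL at each unknown node (sum of currents leaving = 0; resistances in Ω):
  Node 1: (V_1 - 10)/3.9 + (V_1 - 0)/11 + (V_1 - 0)/200 = 0
Collecting terms: 0.3523 × V_1 = 2.564  =>  V_1 = 7.278 V
V_th = V_1 - V_2 = 7.278 - 0 = 7.278 V
Step 2 — R_th: zero the source — replace V1 by a short circuit (node 2 merges into node 0) — and find the resistance seen between A (node 1) and B (node 0).
Reduce the network between node 1 (A) and node 0 (B) by series/parallel combination:
  Rp1 = R1 ‖ R2 ‖ R3 (parallel, all between nodes 0 and 1) = 1/(1/3.9 + 1/11 + 1/200) = 2.838 Ω
R_th = 2.838 Ω

Final answer: V_th = 7.278 V, R_th = 2.838 Ω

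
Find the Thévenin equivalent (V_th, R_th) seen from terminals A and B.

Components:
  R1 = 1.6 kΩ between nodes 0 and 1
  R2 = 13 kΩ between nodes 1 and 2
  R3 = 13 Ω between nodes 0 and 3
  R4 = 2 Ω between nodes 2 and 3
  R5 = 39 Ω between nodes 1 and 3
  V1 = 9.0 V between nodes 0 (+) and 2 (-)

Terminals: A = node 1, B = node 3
Step 1 — V_th is the open-circuit voltage V_A - V_B (nothing connected across the terminals).
Nodal analysis, taking node 2 as the 0 V reference.
Source V1 fixes V_0 = 9 V.
KCL at each unknown node (sum of currents leaving = 0; resistances in Ω):
  Node 1: (V_1 - 9)/1600 + (V_1 - 0)/13000 + (V_1 - V_3)/39 = 0
  Node 3: (V_3 - 9)/13 + (V_3 - 0)/2 + (V_3 - V_1)/39 = 0
Collecting terms (coefficients in siemens):
  0.02634·V_1 - 0.02564·V_3 = 0.005625
  0.6026·V_3 - 0.02564·V_1 = 0.6923
Determinant D = (0.02634)(0.6026) - (-0.02564)(-0.02564) = 0.01522
V_1 = [(0.005625)(0.6026) - (-0.02564)(0.6923)]/D = 1.389 V
V_3 = [(0.02634)(0.6923) - (0.005625)(-0.02564)]/D = 1.208 V
V_th = V_1 - V_3 = 1.389 - 1.208 = 0.1813 V
Step 2 — R_th: zero the source — replace V1 by a short circuit (node 2 merges into node 0) — and find the resistance seen between A (node 1) and B (node 3).
Reduce the network between node 1 (A) and node 3 (B) by series/parallel combination:
  Rp1 = R1 ‖ R2 (parallel, both between nodes 0 and 1) = 1/(1/1600 + 1/13000) = 1425 Ω
  Rp2 = R3 ‖ R4 (parallel, both between nodes 0 and 3) = 1/(1/13 + 1/2) = 1.733 Ω
  Rs1 = Rp1 + Rp2 (series, joined only at node 0) = 1425 + 1.733 = 1426 Ω
  Rp3 = R5 ‖ Rs1 (parallel, both between nodes 1 and 3) = 1/(1/39 + 1/1426) = 37.96 Ω
R_th = 37.96 Ω

Final answer: V_th = 0.1813 V, R_th = 37.96 Ω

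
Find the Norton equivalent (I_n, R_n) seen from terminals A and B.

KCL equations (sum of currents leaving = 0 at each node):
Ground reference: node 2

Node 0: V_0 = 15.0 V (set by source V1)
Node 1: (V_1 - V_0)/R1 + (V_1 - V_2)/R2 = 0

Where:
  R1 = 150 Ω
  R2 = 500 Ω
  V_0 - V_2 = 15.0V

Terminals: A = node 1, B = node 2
Find the Thévenin equivalent first; then I_n = V_th/R_th and R_n = R_th.
Step 1 — V_th is the open-circuit voltage V_A - V_B (nothing connected across the terminals).
Nodal analysis, taking node 2 as the 0 V reference.
Source V1 fixes V_0 = 15 V.
KCL at each unknown node (sum of currents leaving = 0; resistances in Ω):
  Node 1: (V_1 - 15)/150 + (V_1 - 0)/500 = 0
Collecting terms: 0.008667 × V_1 = 0.1  =>  V_1 = 11.54 V
V_th = V_1 - V_2 = 11.54 - 0 = 11.54 V
Step 2 — R_th: zero the source — replace V1 by a short circuit (node 2 merges into node 0) — and find the resistance seen between A (node 1) and B (node 0).
Reduce the network between node 1 (A) and node 0 (B) by series/parallel combination:
  Rp1 = R1 ‖ R2 (parallel, both between nodes 0 and 1) = 1/(1/150 + 1/500) = 115.4 Ω
R_th = 115.4 Ω
I_n = V_th/R_th = 11.54/115.4 = 0.1 A, and R_n = R_th = 115.4 Ω

Final answer: I_n = 0.1 A, R_n = 115.4 Ω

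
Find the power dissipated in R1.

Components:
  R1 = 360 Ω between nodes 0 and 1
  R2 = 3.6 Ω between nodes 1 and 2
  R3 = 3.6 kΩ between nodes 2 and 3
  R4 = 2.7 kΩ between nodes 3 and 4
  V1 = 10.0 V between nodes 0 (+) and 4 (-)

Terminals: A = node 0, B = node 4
Nodal analysis, taking node 4 as the 0 V reference.
Source V1 fixes V_0 = 10 V.
KCL at each unknown node (sum of currents leaving = 0; resistances in Ω):
  Node 1: (V_1 - 10)/360 + (V_1 - V_2)/3.6 = 0
  Node 2: (V_2 - V_1)/3.6 + (V_2 - V_3)/3600 = 0
  Node 3: (V_3 - V_2)/3600 + (V_3 - 0)/2700 = 0
Collecting terms (coefficients in siemens):
  0.2806·V_1 - 0.2778·V_2 = 0.02778
  0.2781·V_2 - 0.2778·V_1 - 0.0002778·V_3 = 0
  0.0006481·V_3 - 0.0002778·V_2 = 0
Solving these 3 simultaneous equations (Gaussian elimination) gives:
  V_1 = 9.46 V, V_2 = 9.454 V, V_3 = 4.052 V
I_R1 = (V_0 - V_1)/R1 = (10 - 9.46)/360 = 0.001501 A
P_R1 = I_R1² × R1 = (0.001501)² × 360 = 0.0008107 W

Final answer: 0.0008107 W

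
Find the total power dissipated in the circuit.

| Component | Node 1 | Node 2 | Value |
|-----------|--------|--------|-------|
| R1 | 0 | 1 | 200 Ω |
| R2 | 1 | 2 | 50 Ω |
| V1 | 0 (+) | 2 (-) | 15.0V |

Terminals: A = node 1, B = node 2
Nodal analysis, taking node 2 as the 0 V reference.
Source V1 fixes V_0 = 15 V.
KCL at each unknown node (sum of currents leaving = 0; resistances in Ω):
  Node 1: (V_1 - 15)/200 + (V_1 - 0)/50 = 0
Collecting terms: 0.025 × V_1 = 0.075  =>  V_1 = 3 V
Power in each resistor, P = (ΔV)²/R:
  P_R1 = (15 - 3)²/200 = 0.72 W
  P_R2 = (3 - 0)²/50 = 0.18 W
P_total = P_R1 + P_R2 = 0.9 W

Final answer: 0.9 W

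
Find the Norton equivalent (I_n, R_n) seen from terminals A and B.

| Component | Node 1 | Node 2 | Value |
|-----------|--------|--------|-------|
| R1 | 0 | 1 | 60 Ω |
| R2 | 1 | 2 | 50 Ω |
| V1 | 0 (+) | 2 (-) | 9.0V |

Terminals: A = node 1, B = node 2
Find the Thévenin equivalent first; then I_n = V_th/R_th and R_n = R_th.
Step 1 — V_th is the open-circuit voltage V_A - V_B (nothing connected across the terminals).
Nodal analysis, taking node 2 as the 0 V reference.
Source V1 fixes V_0 = 9 V.
KCL at each unknown node (sum of currents leaving = 0; resistances in Ω):
  Node 1: (V_1 - 9)/60 + (V_1 - 0)/50 = 0
Collecting terms: 0.03667 × V_1 = 0.15  =>  V_1 = 4.091 V
V_th = V_1 - V_2 = 4.091 - 0 = 4.091 V
Step 2 — R_th: zero the source — replace V1 by a short circuit (node 2 merges into node 0) — and find the resistance seen between A (node 1) and B (node 0).
Reduce the network between node 1 (A) and node 0 (B) by series/parallel combination:
  Rp1 = R1 ‖ R2 (parallel, both between nodes 0 and 1) = 1/(1/60 + 1/50) = 27.27 Ω
R_th = 27.27 Ω
I_n = V_th/R_th = 4.091/27.27 = 0.15 A, and R_n = R_th = 27.27 Ω

Final answer: I_n = 0.15 A, R_n = 27.27 Ω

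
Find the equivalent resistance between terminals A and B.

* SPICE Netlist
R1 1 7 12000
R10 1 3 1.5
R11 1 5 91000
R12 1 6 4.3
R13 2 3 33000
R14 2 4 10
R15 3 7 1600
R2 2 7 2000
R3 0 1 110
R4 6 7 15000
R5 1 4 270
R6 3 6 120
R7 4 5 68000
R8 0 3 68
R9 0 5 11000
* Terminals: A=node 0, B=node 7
The network is not a plain series/parallel combination. Inject a 1 A test current into terminal A (node 0) and return it from terminal B (node 7); then R_eq = V_A / (1 A).
Nodal analysis, taking node 7 as the 0 V reference.
Current source I_test pushes 1 A into node 0 and draws it out of node 7.
KCL at each unknown node (sum of currents leaving = 0; resistances in Ω):
  Node 0: (V_0 - V_1)/110 + (V_0 - V_3)/68 + (V_0 - V_5)/11000 - 1 = 0
  Node 1: (V_1 - V_0)/110 + (V_1 - 0)/12000 + (V_1 - V_4)/270 + (V_1 - V_3)/1.5 + (V_1 - V_5)/91000 + (V_1 - V_6)/4.3 = 0
  Node 2: (V_2 - 0)/2000 + (V_2 - V_3)/33000 + (V_2 - V_4)/10 = 0
  Node 3: (V_3 - V_0)/68 + (V_3 - V_1)/1.5 + (V_3 - V_2)/33000 + (V_3 - V_6)/120 + (V_3 - 0)/1600 = 0
  Node 4: (V_4 - V_1)/270 + (V_4 - V_2)/10 + (V_4 - V_5)/68000 = 0
  Node 5: (V_5 - V_0)/11000 + (V_5 - V_1)/91000 + (V_5 - V_4)/68000 = 0
  Node 6: (V_6 - V_1)/4.3 + (V_6 - V_3)/120 + (V_6 - 0)/15000 = 0
Collecting terms (coefficients in siemens):
  0.02389·V_0 - 0.009091·V_1 - 0.01471·V_3 - 0.00009091·V_5 = 1
  0.9121·V_1 - 0.009091·V_0 - 0.6667·V_3 - 0.003704·V_4 - 0.00001099·V_5 - 0.2326·V_6 = 0
  0.1005·V_2 - 0.0000303·V_3 - 0.1·V_4 = 0
  0.6904·V_3 - 0.01471·V_0 - 0.6667·V_1 - 0.0000303·V_2 - 0.008333·V_6 = 0
  0.1037·V_4 - 0.003704·V_1 - 0.1·V_2 - 0.00001471·V_5 = 0
  0.0001166·V_5 - 0.00009091·V_0 - 0.00001099·V_1 - 0.00001471·V_4 = 0
  0.241·V_6 - 0.2326·V_1 - 0.008333·V_3 = 0
Solving these 7 simultaneous equations (Gaussian elimination) gives:
  V_0 = 865.5 V, V_1 = 823.5 V, V_2 = 723.5 V, V_3 = 823.6 V
  V_4 = 727.1 V, V_5 = 844.1 V, V_6 = 823.2 V
R_eq = V_0 / 1 A = 865.5 Ω

Final answer: 865.5 Ω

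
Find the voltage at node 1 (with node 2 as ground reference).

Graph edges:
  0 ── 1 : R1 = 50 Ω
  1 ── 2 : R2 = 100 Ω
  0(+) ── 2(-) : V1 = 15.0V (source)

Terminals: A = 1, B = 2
Nodal analysis, taking node 2 as the 0 V reference.
Source V1 fixes V_0 = 15 V.
KCL at each unknown node (sum of currents leaving = 0; resistances in Ω):
  Node 1: (V_1 - 15)/50 + (V_1 - 0)/100 = 0
Collecting terms: 0.03 × V_1 = 0.3  =>  V_1 = 10 V
The requested potential is V_1 = 10 V.

Final answer: V_1 = 10 V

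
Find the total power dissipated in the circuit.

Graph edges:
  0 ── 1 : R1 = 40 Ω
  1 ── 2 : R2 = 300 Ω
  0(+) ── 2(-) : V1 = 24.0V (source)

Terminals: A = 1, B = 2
Nodal analysis, taking node 2 as the 0 V reference.
Source V1 fixes V_0 = 24 V.
KCL at each unknown node (sum of currents leaving = 0; resistances in Ω):
  Node 1: (V_1 - 24)/40 + (V_1 - 0)/300 = 0
Collecting terms: 0.02833 × V_1 = 0.6  =>  V_1 = 21.18 V
Power in each resistor, P = (ΔV)²/R:
  P_R1 = (24 - 21.18)²/40 = 0.1993 W
  P_R2 = (21.18 - 0)²/300 = 1.495 W
P_total = P_R1 + P_R2 = 1.694 W

Final answer: 1.694 W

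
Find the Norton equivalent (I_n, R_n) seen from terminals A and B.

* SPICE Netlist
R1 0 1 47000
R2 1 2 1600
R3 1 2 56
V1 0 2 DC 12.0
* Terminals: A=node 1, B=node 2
Find the Thévenin equivalent first; then I_n = V_th/R_th and R_n = R_th.
Step 1 — V_th is the open-circuit voltage V_A - V_B (nothing connected across the terminals).
Nodal analysis, taking node 2 as the 0 V reference.
Source V1 fixes V_0 = 12 V.
KCL at each unknown node (sum of currents leaving = 0; resistances in Ω):
  Node 1: (V_1 - 12)/47000 + (V_1 - 0)/1600 + (V_1 - 0)/56 = 0
Collecting terms: 0.0185 × V_1 = 0.0002553  =>  V_1 = 0.0138 V
V_th = V_1 - V_2 = 0.0138 - 0 = 0.0138 V
Step 2 — R_th: zero the source — replace V1 by a short circuit (node 2 merges into node 0) — and find the resistance seen between A (node 1) and B (node 0).
Reduce the network between node 1 (A) and node 0 (B) by series/parallel combination:
  Rp1 = R1 ‖ R2 ‖ R3 (parallel, all between nodes 0 and 1) = 1/(1/47000 + 1/1600 + 1/56) = 54.04 Ω
R_th = 54.04 Ω
I_n = V_th/R_th = 0.0138/54.04 = 0.0002553 A, and R_n = R_th = 54.04 Ω

Final answer: I_n = 0.0002553 A, R_n = 54.04 Ω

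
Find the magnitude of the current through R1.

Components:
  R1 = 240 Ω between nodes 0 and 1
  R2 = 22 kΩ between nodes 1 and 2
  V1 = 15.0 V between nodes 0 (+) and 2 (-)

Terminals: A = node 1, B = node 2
Nodal analysis, taking node 2 as the 0 V reference.
Source V1 fixes V_0 = 15 V.
KCL at each unknown node (sum of currents leaving = 0; resistances in Ω):
  Node 1: (V_1 - 15)/240 + (V_1 - 0)/22000 = 0
Collecting terms: 0.004212 × V_1 = 0.0625  =>  V_1 = 14.84 V
I_R1 = (V_0 - V_1)/R1 = (15 - 14.84)/240 = 0.0006745 A
|I_R1| = 0.0006745 A

Final answer: |I_R1| = 0.0006745 A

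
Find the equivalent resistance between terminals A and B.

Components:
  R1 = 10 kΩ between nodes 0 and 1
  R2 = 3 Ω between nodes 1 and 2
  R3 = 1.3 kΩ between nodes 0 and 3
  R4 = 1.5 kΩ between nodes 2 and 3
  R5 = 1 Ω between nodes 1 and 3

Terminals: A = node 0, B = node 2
The network is not a plain series/parallel combination. Inject a 1 A test current into terminal A (node 0) and return it from terminal B (node 2); then R_eq = V_A / (1 A).
Nodal analysis, taking node 2 as the 0 V reference.
Current source I_test pushes 1 A into node 0 and draws it out of node 2.
KCL at each unknown node (sum of currents leaving = 0; resistances in Ω):
  Node 0: (V_0 - V_1)/10000 + (V_0 - V_3)/1300 - 1 = 0
  Node 1: (V_1 - V_0)/10000 + (V_1 - 0)/3 + (V_1 - V_3)/1 = 0
  Node 3: (V_3 - V_0)/1300 + (V_3 - V_1)/1 + (V_3 - 0)/1500 = 0
Collecting terms (coefficients in siemens):
  0.0008692·V_0 - 0.0001·V_1 - 0.0007692·V_3 = 1
  1.333·V_1 - 0.0001·V_0 - 1·V_3 = 0
  1.001·V_3 - 0.0007692·V_0 - 1·V_1 = 0
Solving these 3 simultaneous equations (Gaussian elimination) gives:
  V_0 = 1154 V, V_1 = 2.992 V, V_3 = 3.875 V
R_eq = V_0 / 1 A = 1154 Ω = 1.154 kΩ

Final answer: 1.154 kΩ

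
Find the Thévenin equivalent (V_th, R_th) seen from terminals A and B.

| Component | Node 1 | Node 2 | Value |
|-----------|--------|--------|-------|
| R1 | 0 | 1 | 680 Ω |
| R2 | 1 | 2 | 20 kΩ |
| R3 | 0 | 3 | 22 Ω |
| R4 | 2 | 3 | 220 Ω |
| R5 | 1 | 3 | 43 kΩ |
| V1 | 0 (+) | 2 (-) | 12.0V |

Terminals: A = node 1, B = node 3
Step 1 — V_th is the open-circuit voltage V_A - V_B (nothing connected across the terminals).
Nodal analysis, taking node 2 as the 0 V reference.
Source V1 fixes V_0 = 12 V.
KCL at each unknown node (sum of currents leaving = 0; resistances in Ω):
  Node 1: (V_1 - 12)/680 + (V_1 - 0)/20000 + (V_1 - V_3)/43000 = 0
  Node 3: (V_3 - 12)/22 + (V_3 - 0)/220 + (V_3 - V_1)/43000 = 0
Collecting terms (coefficients in siemens):
  0.001544·V_1 - 0.00002326·V_3 = 0.01765
  0.05002·V_3 - 0.00002326·V_1 = 0.5455
Determinant D = (0.001544)(0.05002) - (-0.00002326)(-0.00002326) = 0.00007723
V_1 = [(0.01765)(0.05002) - (-0.00002326)(0.5455)]/D = 11.59 V
V_3 = [(0.001544)(0.5455) - (0.01765)(-0.00002326)]/D = 10.91 V
V_th = V_1 - V_3 = 11.59 - 10.91 = 0.6855 V
Step 2 — R_th: zero the source — replace V1 by a short circuit (node 2 merges into node 0) — and find the resistance seen between A (node 1) and B (node 3).
Reduce the network between node 1 (A) and node 3 (B) by series/parallel combination:
  Rp1 = R1 ‖ R2 (parallel, both between nodes 0 and 1) = 1/(1/680 + 1/20000) = 657.6 Ω
  Rp2 = R3 ‖ R4 (parallel, both between nodes 0 and 3) = 1/(1/22 + 1/220) = 20 Ω
  Rs1 = Rp1 + Rp2 (series, joined only at node 0) = 657.6 + 20 = 677.6 Ω
  Rp3 = R5 ‖ Rs1 (parallel, both between nodes 1 and 3) = 1/(1/43000 + 1/677.6) = 667.1 Ω
R_th = 667.1 Ω

Final answer: V_th = 0.6855 V, R_th = 667.1 Ω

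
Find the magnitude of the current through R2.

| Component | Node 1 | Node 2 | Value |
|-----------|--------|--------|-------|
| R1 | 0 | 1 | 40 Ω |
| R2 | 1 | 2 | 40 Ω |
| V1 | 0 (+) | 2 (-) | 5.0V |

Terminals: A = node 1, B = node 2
Nodal analysis, taking node 2 as the 0 V reference.
Source V1 fixes V_0 = 5 V.
KCL at each unknown node (sum of currents leaving = 0; resistances in Ω):
  Node 1: (V_1 - 5)/40 + (V_1 - 0)/40 = 0
Collecting terms: 0.05 × V_1 = 0.125  =>  V_1 = 2.5 V
I_R2 = (V_1 - V_2)/R2 = (2.5 - 0)/40 = 0.0625 A
|I_R2| = 0.0625 A

Final answer: |I_R2| = 0.0625 A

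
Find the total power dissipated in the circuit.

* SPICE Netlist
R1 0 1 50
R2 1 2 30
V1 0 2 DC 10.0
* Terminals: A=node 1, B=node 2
Nodal analysis, taking node 2 as the 0 V reference.
Source V1 fixes V_0 = 10 V.
KCL at each unknown node (sum of currents leaving = 0; resistances in Ω):
  Node 1: (V_1 - 10)/50 + (V_1 - 0)/30 = 0
Collecting terms: 0.05333 × V_1 = 0.2  =>  V_1 = 3.75 V
Power in each resistor, P = (ΔV)²/R:
  P_R1 = (10 - 3.75)²/50 = 0.7812 W
  P_R2 = (3.75 - 0)²/30 = 0.4688 W
P_total = P_R1 + P_R2 = 1.25 W

Final answer: 1.25 W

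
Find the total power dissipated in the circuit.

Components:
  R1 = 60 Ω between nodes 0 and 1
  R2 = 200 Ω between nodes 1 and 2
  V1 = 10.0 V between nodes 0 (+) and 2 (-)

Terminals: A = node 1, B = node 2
Nodal analysis, taking node 2 as the 0 V reference.
Source V1 fixes V_0 = 10 V.
KCL at each unknown node (sum of currents leaving = 0; resistances in Ω):
  Node 1: (V_1 - 10)/60 + (V_1 - 0)/200 = 0
Collecting terms: 0.02167 × V_1 = 0.1667  =>  V_1 = 7.692 V
Power in each resistor, P = (ΔV)²/R:
  P_R1 = (10 - 7.692)²/60 = 0.08876 W
  P_R2 = (7.692 - 0)²/200 = 0.2959 W
P_total = P_R1 + P_R2 = 0.3846 W

Final answer: 0.3846 W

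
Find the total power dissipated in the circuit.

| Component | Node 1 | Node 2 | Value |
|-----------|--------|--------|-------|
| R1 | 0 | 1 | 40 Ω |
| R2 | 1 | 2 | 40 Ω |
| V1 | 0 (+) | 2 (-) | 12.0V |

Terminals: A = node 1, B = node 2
Nodal analysis, taking node 2 as the 0 V reference.
Source V1 fixes V_0 = 12 V.
KCL at each unknown node (sum of currents leaving = 0; resistances in Ω):
  Node 1: (V_1 - 12)/40 + (V_1 - 0)/40 = 0
Collecting terms: 0.05 × V_1 = 0.3  =>  V_1 = 6 V
Power in each resistor, P = (ΔV)²/R:
  P_R1 = (12 - 6)²/40 = 0.9 W
  P_R2 = (6 - 0)²/40 = 0.9 W
P_total = P_R1 + P_R2 = 1.8 W

Final answer: 1.8 W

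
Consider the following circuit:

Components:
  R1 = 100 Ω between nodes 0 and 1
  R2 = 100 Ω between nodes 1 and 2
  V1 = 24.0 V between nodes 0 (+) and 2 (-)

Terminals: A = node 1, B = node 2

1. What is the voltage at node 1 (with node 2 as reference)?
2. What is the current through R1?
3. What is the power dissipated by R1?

Nodal analysis, taking node 2 as the 0 V reference.
Source V1 fixes V_0 = 24 V.
KCL at each unknown node (sum of currents leaving = 0; resistances in Ω):
  Node 1: (V_1 - 24)/100 + (V_1 - 0)/100 = 0
Collecting terms: 0.02 × V_1 = 0.24  =>  V_1 = 12 V
Part 1:
  Read off the nodal solution: V_1 = 12 V
Part 2:
  I_R1 = (V_0 - V_1)/R1 = (24 - 12)/100 = 0.12 A
  Magnitude: I_R1 = 0.12 A
Part 3:
  I_R1 = (V_0 - V_1)/R1 = (24 - 12)/100 = 0.12 A
  P_R1 = I_R1² × R1 = (0.12)² × 100 = 1.44 W

Final answers:
1. V_1 = 12 V
2. I_R1 = 0.12 A
3. P_R1 = 1.44 W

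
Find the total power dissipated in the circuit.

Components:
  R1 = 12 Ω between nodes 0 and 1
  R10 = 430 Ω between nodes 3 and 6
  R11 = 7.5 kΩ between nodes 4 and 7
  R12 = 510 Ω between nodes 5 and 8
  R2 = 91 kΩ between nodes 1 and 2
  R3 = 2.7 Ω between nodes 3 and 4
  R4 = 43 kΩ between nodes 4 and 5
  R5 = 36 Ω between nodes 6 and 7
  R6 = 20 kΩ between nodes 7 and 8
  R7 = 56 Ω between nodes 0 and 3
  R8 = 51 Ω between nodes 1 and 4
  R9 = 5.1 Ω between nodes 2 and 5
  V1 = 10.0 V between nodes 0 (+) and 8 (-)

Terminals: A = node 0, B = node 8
Nodal analysis, taking node 8 as the 0 V reference.
Source V1 fixes V_0 = 10 V.
KCL at each unknown node (sum of currents leaving = 0; resistances in Ω):
  Node 1: (V_1 - 10)/12 + (V_1 - V_2)/91000 + (V_1 - V_4)/51 = 0
  Node 2: (V_2 - V_1)/91000 + (V_2 - V_5)/5.1 = 0
  Node 3: (V_3 - V_4)/2.7 + (V_3 - 10)/56 + (V_3 - V_6)/430 = 0
  Node 4: (V_4 - V_3)/2.7 + (V_4 - V_5)/43000 + (V_4 - V_1)/51 + (V_4 - V_7)/7500 = 0
  Node 5: (V_5 - V_4)/43000 + (V_5 - V_2)/5.1 + (V_5 - 0)/510 = 0
  Node 6: (V_6 - V_7)/36 + (V_6 - V_3)/430 = 0
  Node 7: (V_7 - V_6)/36 + (V_7 - 0)/20000 + (V_7 - V_4)/7500 = 0
Collecting terms (coefficients in siemens):
  0.103·V_1 - 0.00001099·V_2 - 0.01961·V_4 = 0.8333
  0.1961·V_2 - 0.00001099·V_1 - 0.1961·V_5 = 0
  0.3906·V_3 - 0.3704·V_4 - 0.002326·V_6 = 0.1786
  0.3901·V_4 - 0.01961·V_1 - 0.3704·V_3 - 0.00002326·V_5 - 0.0001333·V_7 = 0
  0.1981·V_5 - 0.1961·V_2 - 0.00002326·V_4 = 0
  0.0301·V_6 - 0.002326·V_3 - 0.02778·V_7 = 0
  0.02796·V_7 - 0.0001333·V_4 - 0.02778·V_6 = 0
Solving these 7 simultaneous equations (Gaussian elimination) gives:
  V_1 = 9.995 V, V_2 = 0.1719 V, V_3 = 9.978 V, V_4 = 9.978 V
  V_5 = 0.1714 V, V_6 = 9.78 V, V_7 = 9.764 V
Power in each resistor, P = (ΔV)²/R:
  P_R1 = (10 - 9.995)²/12 = 0.000002246 W
  P_R2 = (9.995 - 0.1719)²/91000 = 0.00106 W
  P_R3 = (9.978 - 9.978)²/2.7 = 0.00000001248 W
  P_R4 = (9.978 - 0.1714)²/43000 = 0.002237 W
  P_R5 = (9.78 - 9.764)²/36 = 0.000007605 W
  P_R6 = (9.764 - 0)²/20000 = 0.004767 W
  P_R7 = (10 - 9.978)²/56 = 0.000008589 W
  P_R8 = (9.995 - 9.978)²/51 = 0.000005375 W
  P_R9 = (0.1719 - 0.1714)²/5.1 = 0.00000005942 W
  P_R10 = (9.978 - 9.78)²/430 = 0.00009083 W
  P_R11 = (9.978 - 9.764)²/7500 = 0.000006127 W
  P_R12 = (0.1714 - 0)²/510 = 0.00005758 W
P_total = P_R1 + P_R2 + P_R3 + P_R4 + P_R5 + P_R6 + P_R7 + P_R8 + P_R9 + P_R10 + P_R11 + P_R12 = 0.008242 W

Final answer: 0.008242 W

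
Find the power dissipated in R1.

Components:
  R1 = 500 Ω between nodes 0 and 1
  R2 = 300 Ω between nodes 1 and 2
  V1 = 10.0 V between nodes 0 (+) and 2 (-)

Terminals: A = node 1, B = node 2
Nodal analysis, taking node 2 as the 0 V reference.
Source V1 fixes V_0 = 10 V.
KCL at each unknown node (sum of currents leaving = 0; resistances in Ω):
  Node 1: (V_1 - 10)/500 + (V_1 - 0)/300 = 0
Collecting terms: 0.005333 × V_1 = 0.02  =>  V_1 = 3.75 V
I_R1 = (V_0 - V_1)/R1 = (10 - 3.75)/500 = 0.0125 A
P_R1 = I_R1² × R1 = (0.0125)² × 500 = 0.07812 W

Final answer: 0.07812 W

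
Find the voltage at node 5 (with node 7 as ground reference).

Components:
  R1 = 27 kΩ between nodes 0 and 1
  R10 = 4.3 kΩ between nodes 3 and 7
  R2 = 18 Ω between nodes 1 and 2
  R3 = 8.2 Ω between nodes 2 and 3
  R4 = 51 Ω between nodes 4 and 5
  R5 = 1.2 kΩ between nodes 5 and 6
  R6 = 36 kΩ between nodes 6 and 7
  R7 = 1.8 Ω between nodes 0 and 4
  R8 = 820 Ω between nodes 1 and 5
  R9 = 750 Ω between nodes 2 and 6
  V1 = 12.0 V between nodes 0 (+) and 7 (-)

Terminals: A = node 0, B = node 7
Nodal analysis, taking node 7 as the 0 V reference.
Source V1 fixes V_0 = 12 V.
KCL at each unknown node (sum of currents leaving = 0; resistances in Ω):
  Node 1: (V_1 - 12)/27000 + (V_1 - V_2)/18 + (V_1 - V_5)/820 = 0
  Node 2: (V_2 - V_1)/18 + (V_2 - V_3)/8.2 + (V_2 - V_6)/750 = 0
  Node 3: (V_3 - V_2)/8.2 + (V_3 - 0)/4300 = 0
  Node 4: (V_4 - V_5)/51 + (V_4 - 12)/1.8 = 0
  Node 5: (V_5 - V_4)/51 + (V_5 - V_6)/1200 + (V_5 - V_1)/820 = 0
  Node 6: (V_6 - V_5)/1200 + (V_6 - 0)/36000 + (V_6 - V_2)/750 = 0
Collecting terms (coefficients in siemens):
  0.05681·V_1 - 0.05556·V_2 - 0.00122·V_5 = 0.0004444
  0.1788·V_2 - 0.05556·V_1 - 0.122·V_3 - 0.001333·V_6 = 0
  0.1222·V_3 - 0.122·V_2 = 0
  0.5752·V_4 - 0.01961·V_5 = 6.667
  0.02166·V_5 - 0.00122·V_1 - 0.01961·V_4 - 0.0008333·V_6 = 0
  0.002194·V_6 - 0.001333·V_2 - 0.0008333·V_5 = 0
Solving these 6 simultaneous equations (Gaussian elimination) gives:
  V_1 = 10.41 V, V_2 = 10.37 V, V_3 = 10.35 V, V_4 = 12 V
  V_5 = 11.86 V, V_6 = 10.81 V
The requested potential is V_5 = 11.86 V.

Final answer: V_5 = 11.86 V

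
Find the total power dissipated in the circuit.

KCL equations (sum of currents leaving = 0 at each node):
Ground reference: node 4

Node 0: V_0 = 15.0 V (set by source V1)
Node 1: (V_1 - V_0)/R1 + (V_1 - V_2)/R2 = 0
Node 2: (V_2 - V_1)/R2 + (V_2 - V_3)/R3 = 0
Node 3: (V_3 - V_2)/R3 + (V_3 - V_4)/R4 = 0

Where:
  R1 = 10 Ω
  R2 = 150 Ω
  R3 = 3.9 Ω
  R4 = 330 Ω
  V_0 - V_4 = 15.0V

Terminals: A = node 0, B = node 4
Nodal analysis, taking node 4 as the 0 V reference.
Source V1 fixes V_0 = 15 V.
KCL at each unknown node (sum of currents leaving = 0; resistances in Ω):
  Node 1: (V_1 - 15)/10 + (V_1 - V_2)/150 = 0
  Node 2: (V_2 - V_1)/150 + (V_2 - V_3)/3.9 = 0
  Node 3: (V_3 - V_2)/3.9 + (V_3 - 0)/330 = 0
Collecting terms (coefficients in siemens):
  0.1067·V_1 - 0.006667·V_2 = 1.5
  0.2631·V_2 - 0.006667·V_1 - 0.2564·V_3 = 0
  0.2594·V_3 - 0.2564·V_2 = 0
Solving these 3 simultaneous equations (Gaussian elimination) gives:
  V_1 = 14.7 V, V_2 = 10.14 V, V_3 = 10.02 V
Power in each resistor, P = (ΔV)²/R:
  P_R1 = (15 - 14.7)²/10 = 0.009224 W
  P_R2 = (14.7 - 10.14)²/150 = 0.1384 W
  P_R3 = (10.14 - 10.02)²/3.9 = 0.003597 W
  P_R4 = (10.02 - 0)²/330 = 0.3044 W
P_total = P_R1 + P_R2 + P_R3 + P_R4 = 0.4556 W

Final answer: 0.4556 W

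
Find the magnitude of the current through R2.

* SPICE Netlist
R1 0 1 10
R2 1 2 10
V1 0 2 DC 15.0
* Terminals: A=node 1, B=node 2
Nodal analysis, taking node 2 as the 0 V reference.
Source V1 fixes V_0 = 15 V.
KCL at each unknown node (sum of currents leaving = 0; resistances in Ω):
  Node 1: (V_1 - 15)/10 + (V_1 - 0)/10 = 0
Collecting terms: 0.2 × V_1 = 1.5  =>  V_1 = 7.5 V
I_R2 = (V_1 - V_2)/R2 = (7.5 - 0)/10 = 0.75 A
|I_R2| = 0.75 A

Final answer: |I_R2| = 0.75 A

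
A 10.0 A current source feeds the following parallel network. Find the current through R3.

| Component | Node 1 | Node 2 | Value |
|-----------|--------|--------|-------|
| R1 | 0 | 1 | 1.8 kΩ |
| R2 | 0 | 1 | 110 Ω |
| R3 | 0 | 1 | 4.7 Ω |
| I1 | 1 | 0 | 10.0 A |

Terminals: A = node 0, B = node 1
All resistors sit directly between nodes 0 and 1, so they are in parallel and share one voltage V; the full source current 10 A splits among them.
1/R_par = 1/1800 + 1/110 + 1/4.7 = 0.2224 S  =>  R_par = 4.496 Ω
V = I × R_par = 10 × 4.496 = 44.96 V
I_R3 = V/R3 = 44.96/4.7 = 9.566 A

Final answer: 9.566 A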